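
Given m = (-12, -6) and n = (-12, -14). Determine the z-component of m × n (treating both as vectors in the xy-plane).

96

(-12)·(-14) - (-6)·(-12) = 168 - 72 = 96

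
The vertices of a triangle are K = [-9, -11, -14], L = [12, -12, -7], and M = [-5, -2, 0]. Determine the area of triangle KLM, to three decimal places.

168.771

KL = (21, -1, 7),  KM = (4, 9, 14)
i: (-1)·14 - 7·9 = -14 - 63 = -77
j: 7·4 - 21·14 = 28 - 294 = -266
k: 21·9 - (-1)·4 = 189 - (-4) = 193
KL × KM = (-77, -266, 193)
|KL × KM| = √113934 ≈ 337.5411
area = ½ · 337.5411 ≈ 168.771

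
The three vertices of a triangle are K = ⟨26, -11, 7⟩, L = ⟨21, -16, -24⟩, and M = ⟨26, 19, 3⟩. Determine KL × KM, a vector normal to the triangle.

(950, -20, -150)

KL = (-5, -5, -31)
KM = (0, 30, -4)
i: (-5)·(-4) - (-31)·30 = 20 - (-930) = 950
j: (-31)·0 - (-5)·(-4) = 0 - 20 = -20
k: (-5)·30 - (-5)·0 = -150 - 0 = -150
KL × KM = (950, -20, -150)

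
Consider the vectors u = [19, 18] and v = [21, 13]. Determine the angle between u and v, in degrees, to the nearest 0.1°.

u · v = 19·21 + 18·13 = 399 + 234 = 633
|u|² = 361 + 324 = 685,  |u| = √685 ≈ 26.172505
|v|² = 441 + 169 = 610,  |v| = √610 ≈ 24.698178
cos θ = 633 / (26.172505 · 24.698178) ≈ 0.97925
θ = arccos(0.97925) ≈ 11.7°

11.7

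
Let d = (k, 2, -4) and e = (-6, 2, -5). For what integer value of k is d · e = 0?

d · e = k·(-6) + 2·2 + (-4)·(-5) = 24 - 6k
Set equal to 0: -6k = -24, so k = 4.

4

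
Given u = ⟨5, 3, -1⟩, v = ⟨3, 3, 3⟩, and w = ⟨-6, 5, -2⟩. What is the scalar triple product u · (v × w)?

v × w:
i: 3·(-2) - 3·5 = -6 - 15 = -21
j: 3·(-6) - 3·(-2) = -18 - (-6) = -12
k: 3·5 - 3·(-6) = 15 - (-18) = 33
v × w = (-21, -12, 33)
u · (v × w) = 5·(-21) + 3·(-12) + (-1)·33 = -105 - 36 - 33 = -174

-174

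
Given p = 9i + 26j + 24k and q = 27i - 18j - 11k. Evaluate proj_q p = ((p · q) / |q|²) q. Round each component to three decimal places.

p · q = 9·27 + 26·(-18) + 24·(-11) = 243 - 468 - 264 = -489
|q|² = 729 + 324 + 121 = 1174
proj_q p = (-489/1174) · (27, -18, -11) ≈ (-11.246, 7.497, 4.582)

(-11.246, 7.497, 4.582)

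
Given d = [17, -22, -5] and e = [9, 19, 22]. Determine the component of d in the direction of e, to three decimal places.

d · e = 17·9 + (-22)·19 + (-5)·22 = 153 - 418 - 110 = -375
|e| = √(81 + 361 + 484) = √926 ≈ 30.4302
comp_e d = -375 / √926 ≈ -12.323

-12.323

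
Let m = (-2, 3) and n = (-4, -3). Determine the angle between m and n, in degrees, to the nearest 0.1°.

m · n = (-2)·(-4) + 3·(-3) = 8 - 9 = -1
|m|² = 4 + 9 = 13,  |m| = √13 ≈ 3.605551
|n|² = 16 + 9 = 25,  |n| = √25 ≈ 5.000000
cos θ = -1 / (3.605551 · 5.000000) ≈ -0.05547
θ = arccos(-0.05547) ≈ 93.2°

93.2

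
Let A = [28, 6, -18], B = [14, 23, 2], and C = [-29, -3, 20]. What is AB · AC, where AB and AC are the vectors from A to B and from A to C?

1405

AB = B − A = (-14, 17, 20)
AC = C − A = (-57, -9, 38)
AB · AC = (-14)·(-57) + 17·(-9) + 20·38 = 798 - 153 + 760 = 1405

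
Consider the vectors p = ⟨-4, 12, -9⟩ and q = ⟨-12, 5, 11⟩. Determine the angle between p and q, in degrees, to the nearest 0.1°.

88.0

p · q = (-4)·(-12) + 12·5 + (-9)·11 = 48 + 60 - 99 = 9
|p|² = 16 + 144 + 81 = 241,  |p| = √241 ≈ 15.524175
|q|² = 144 + 25 + 121 = 290,  |q| = √290 ≈ 17.029386
cos θ = 9 / (15.524175 · 17.029386) ≈ 0.03404
θ = arccos(0.03404) ≈ 88.0°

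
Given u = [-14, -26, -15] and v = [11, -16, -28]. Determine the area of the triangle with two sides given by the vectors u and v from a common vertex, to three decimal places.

i: (-26)·(-28) - (-15)·(-16) = 728 - 240 = 488
j: (-15)·11 - (-14)·(-28) = -165 - 392 = -557
k: (-14)·(-16) - (-26)·11 = 224 - (-286) = 510
u × v = (488, -557, 510)
|u × v| = √(488² + (-557)² + 510²) = √808493 ≈ 899.1624
area = ½ · 899.1624 ≈ 449.581

449.581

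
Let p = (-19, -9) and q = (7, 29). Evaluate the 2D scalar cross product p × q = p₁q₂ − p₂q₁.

(-19)·29 - (-9)·7 = -551 - (-63) = -488

-488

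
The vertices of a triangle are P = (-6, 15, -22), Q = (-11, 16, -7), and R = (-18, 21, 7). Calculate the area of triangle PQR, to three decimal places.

36.297

PQ = (-5, 1, 15),  PR = (-12, 6, 29)
i: 1·29 - 15·6 = 29 - 90 = -61
j: 15·(-12) - (-5)·29 = -180 - (-145) = -35
k: (-5)·6 - 1·(-12) = -30 - (-12) = -18
PQ × PR = (-61, -35, -18)
|PQ × PR| = √5270 ≈ 72.5948
area = ½ · 72.5948 ≈ 36.297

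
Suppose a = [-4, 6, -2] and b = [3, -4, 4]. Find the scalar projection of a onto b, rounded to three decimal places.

a · b = (-4)·3 + 6·(-4) + (-2)·4 = -12 - 24 - 8 = -44
|b| = √(9 + 16 + 16) = √41 ≈ 6.4031
comp_b a = -44 / √41 ≈ -6.872

-6.872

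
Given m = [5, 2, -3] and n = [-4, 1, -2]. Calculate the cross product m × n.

(-1, 22, 13)

i: 2·(-2) - (-3)·1 = -4 - (-3) = -1
j: (-3)·(-4) - 5·(-2) = 12 - (-10) = 22
k: 5·1 - 2·(-4) = 5 - (-8) = 13
m × n = (-1, 22, 13)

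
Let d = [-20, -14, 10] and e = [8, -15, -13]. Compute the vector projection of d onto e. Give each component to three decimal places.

(-1.397, 2.620, 2.271)

d · e = (-20)·8 + (-14)·(-15) + 10·(-13) = -160 + 210 - 130 = -80
|e|² = 64 + 225 + 169 = 458
proj_e d = (-80/458) · (8, -15, -13) ≈ (-1.397, 2.620, 2.271)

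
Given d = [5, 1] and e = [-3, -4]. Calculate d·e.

-19

d · e = 5·(-3) + 1·(-4) = -15 - 4 = -19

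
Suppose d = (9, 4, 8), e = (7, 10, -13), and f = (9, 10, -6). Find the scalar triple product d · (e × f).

170

e × f:
i: 10·(-6) - (-13)·10 = -60 - (-130) = 70
j: (-13)·9 - 7·(-6) = -117 - (-42) = -75
k: 7·10 - 10·9 = 70 - 90 = -20
e × f = (70, -75, -20)
d · (e × f) = 9·70 + 4·(-75) + 8·(-20) = 630 - 300 - 160 = 170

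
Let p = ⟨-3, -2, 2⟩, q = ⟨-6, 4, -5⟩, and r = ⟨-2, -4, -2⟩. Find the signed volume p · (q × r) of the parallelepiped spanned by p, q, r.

152

q × r:
i: 4·(-2) - (-5)·(-4) = -8 - 20 = -28
j: (-5)·(-2) - (-6)·(-2) = 10 - 12 = -2
k: (-6)·(-4) - 4·(-2) = 24 - (-8) = 32
q × r = (-28, -2, 32)
p · (q × r) = (-3)·(-28) + (-2)·(-2) + 2·32 = 84 + 4 + 64 = 152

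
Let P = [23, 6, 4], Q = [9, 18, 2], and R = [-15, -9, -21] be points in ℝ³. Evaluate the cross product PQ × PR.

(-330, -274, 666)

PQ = (-14, 12, -2)
PR = (-38, -15, -25)
i: 12·(-25) - (-2)·(-15) = -300 - 30 = -330
j: (-2)·(-38) - (-14)·(-25) = 76 - 350 = -274
k: (-14)·(-15) - 12·(-38) = 210 - (-456) = 666
PQ × PR = (-330, -274, 666)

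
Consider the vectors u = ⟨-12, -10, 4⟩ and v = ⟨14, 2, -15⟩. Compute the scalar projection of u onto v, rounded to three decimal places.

u · v = (-12)·14 + (-10)·2 + 4·(-15) = -168 - 20 - 60 = -248
|v| = √(196 + 4 + 225) = √425 ≈ 20.6155
comp_v u = -248 / √425 ≈ -12.030

-12.030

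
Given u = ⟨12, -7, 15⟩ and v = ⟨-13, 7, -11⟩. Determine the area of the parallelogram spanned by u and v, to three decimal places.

69.296

i: (-7)·(-11) - 15·7 = 77 - 105 = -28
j: 15·(-13) - 12·(-11) = -195 - (-132) = -63
k: 12·7 - (-7)·(-13) = 84 - 91 = -7
u × v = (-28, -63, -7)
|u × v| = √((-28)² + (-63)² + (-7)²) = √4802 ≈ 69.2965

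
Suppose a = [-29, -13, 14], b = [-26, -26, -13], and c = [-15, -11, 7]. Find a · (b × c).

3068

b × c:
i: (-26)·7 - (-13)·(-11) = -182 - 143 = -325
j: (-13)·(-15) - (-26)·7 = 195 - (-182) = 377
k: (-26)·(-11) - (-26)·(-15) = 286 - 390 = -104
b × c = (-325, 377, -104)
a · (b × c) = (-29)·(-325) + (-13)·377 + 14·(-104) = 9425 - 4901 - 1456 = 3068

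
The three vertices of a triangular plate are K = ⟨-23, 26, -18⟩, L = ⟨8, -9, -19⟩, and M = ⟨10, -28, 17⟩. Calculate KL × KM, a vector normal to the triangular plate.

KL = (31, -35, -1)
KM = (33, -54, 35)
i: (-35)·35 - (-1)·(-54) = -1225 - 54 = -1279
j: (-1)·33 - 31·35 = -33 - 1085 = -1118
k: 31·(-54) - (-35)·33 = -1674 - (-1155) = -519
KL × KM = (-1279, -1118, -519)

(-1279, -1118, -519)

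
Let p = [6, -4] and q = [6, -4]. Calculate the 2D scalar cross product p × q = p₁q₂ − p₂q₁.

0

6·(-4) - (-4)·6 = -24 - (-24) = 0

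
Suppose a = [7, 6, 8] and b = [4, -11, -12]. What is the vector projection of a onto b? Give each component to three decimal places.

(-1.907, 5.246, 5.722)

a · b = 7·4 + 6·(-11) + 8·(-12) = 28 - 66 - 96 = -134
|b|² = 16 + 121 + 144 = 281
proj_b a = (-134/281) · (4, -11, -12) ≈ (-1.907, 5.246, 5.722)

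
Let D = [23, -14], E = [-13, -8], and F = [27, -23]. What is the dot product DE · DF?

-198

DE = E − D = (-36, 6)
DF = F − D = (4, -9)
DE · DF = (-36)·4 + 6·(-9) = -144 - 54 = -198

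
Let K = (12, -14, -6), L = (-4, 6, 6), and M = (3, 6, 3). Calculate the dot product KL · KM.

652

KL = L − K = (-16, 20, 12)
KM = M − K = (-9, 20, 9)
KL · KM = (-16)·(-9) + 20·20 + 12·9 = 144 + 400 + 108 = 652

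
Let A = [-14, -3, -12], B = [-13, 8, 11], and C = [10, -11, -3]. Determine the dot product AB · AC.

AB = B − A = (1, 11, 23)
AC = C − A = (24, -8, 9)
AB · AC = 1·24 + 11·(-8) + 23·9 = 24 - 88 + 207 = 143

143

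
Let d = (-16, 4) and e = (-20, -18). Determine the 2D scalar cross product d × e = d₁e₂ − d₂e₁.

368

(-16)·(-18) - 4·(-20) = 288 - (-80) = 368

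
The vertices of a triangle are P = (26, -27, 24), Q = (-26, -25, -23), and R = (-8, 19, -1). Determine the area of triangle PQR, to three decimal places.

PQ = (-52, 2, -47),  PR = (-34, 46, -25)
i: 2·(-25) - (-47)·46 = -50 - (-2162) = 2112
j: (-47)·(-34) - (-52)·(-25) = 1598 - 1300 = 298
k: (-52)·46 - 2·(-34) = -2392 - (-68) = -2324
PQ × PR = (2112, 298, -2324)
|PQ × PR| = √9950324 ≈ 3154.4134
area = ½ · 3154.4134 ≈ 1577.207

1577.207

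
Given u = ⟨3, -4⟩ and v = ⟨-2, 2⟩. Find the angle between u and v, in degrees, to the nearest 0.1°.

171.9

u · v = 3·(-2) + (-4)·2 = -6 - 8 = -14
|u|² = 9 + 16 = 25,  |u| = √25 ≈ 5.000000
|v|² = 4 + 4 = 8,  |v| = √8 ≈ 2.828427
cos θ = -14 / (5.000000 · 2.828427) ≈ -0.98995
θ = arccos(-0.98995) ≈ 171.9°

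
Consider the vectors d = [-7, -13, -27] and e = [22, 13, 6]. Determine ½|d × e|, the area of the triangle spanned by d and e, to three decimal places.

322.978

i: (-13)·6 - (-27)·13 = -78 - (-351) = 273
j: (-27)·22 - (-7)·6 = -594 - (-42) = -552
k: (-7)·13 - (-13)·22 = -91 - (-286) = 195
d × e = (273, -552, 195)
|d × e| = √(273² + (-552)² + 195²) = √417258 ≈ 645.9551
area = ½ · 645.9551 ≈ 322.978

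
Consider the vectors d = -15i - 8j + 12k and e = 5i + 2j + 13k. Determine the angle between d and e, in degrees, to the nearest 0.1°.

d · e = (-15)·5 + (-8)·2 + 12·13 = -75 - 16 + 156 = 65
|d|² = 225 + 64 + 144 = 433,  |d| = √433 ≈ 20.808652
|e|² = 25 + 4 + 169 = 198,  |e| = √198 ≈ 14.071247
cos θ = 65 / (20.808652 · 14.071247) ≈ 0.22199
θ = arccos(0.22199) ≈ 77.2°

77.2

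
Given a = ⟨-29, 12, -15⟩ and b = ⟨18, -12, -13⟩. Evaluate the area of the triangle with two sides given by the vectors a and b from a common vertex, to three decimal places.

i: 12·(-13) - (-15)·(-12) = -156 - 180 = -336
j: (-15)·18 - (-29)·(-13) = -270 - 377 = -647
k: (-29)·(-12) - 12·18 = 348 - 216 = 132
a × b = (-336, -647, 132)
|a × b| = √((-336)² + (-647)² + 132²) = √548929 ≈ 740.8974
area = ½ · 740.8974 ≈ 370.449

370.449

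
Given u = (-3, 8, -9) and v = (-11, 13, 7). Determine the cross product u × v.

i: 8·7 - (-9)·13 = 56 - (-117) = 173
j: (-9)·(-11) - (-3)·7 = 99 - (-21) = 120
k: (-3)·13 - 8·(-11) = -39 - (-88) = 49
u × v = (173, 120, 49)

(173, 120, 49)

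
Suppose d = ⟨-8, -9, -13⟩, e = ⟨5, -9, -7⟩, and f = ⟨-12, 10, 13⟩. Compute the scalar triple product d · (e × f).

e × f:
i: (-9)·13 - (-7)·10 = -117 - (-70) = -47
j: (-7)·(-12) - 5·13 = 84 - 65 = 19
k: 5·10 - (-9)·(-12) = 50 - 108 = -58
e × f = (-47, 19, -58)
d · (e × f) = (-8)·(-47) + (-9)·19 + (-13)·(-58) = 376 - 171 + 754 = 959

959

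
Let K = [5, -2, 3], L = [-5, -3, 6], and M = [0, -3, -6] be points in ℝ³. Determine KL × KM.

(12, -105, 5)

KL = (-10, -1, 3)
KM = (-5, -1, -9)
i: (-1)·(-9) - 3·(-1) = 9 - (-3) = 12
j: 3·(-5) - (-10)·(-9) = -15 - 90 = -105
k: (-10)·(-1) - (-1)·(-5) = 10 - 5 = 5
KL × KM = (12, -105, 5)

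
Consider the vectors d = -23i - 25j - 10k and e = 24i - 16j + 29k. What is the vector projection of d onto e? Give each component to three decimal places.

d · e = (-23)·24 + (-25)·(-16) + (-10)·29 = -552 + 400 - 290 = -442
|e|² = 576 + 256 + 841 = 1673
proj_e d = (-442/1673) · (24, -16, 29) ≈ (-6.341, 4.227, -7.662)

(-6.341, 4.227, -7.662)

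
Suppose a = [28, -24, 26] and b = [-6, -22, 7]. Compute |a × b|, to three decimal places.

i: (-24)·7 - 26·(-22) = -168 - (-572) = 404
j: 26·(-6) - 28·7 = -156 - 196 = -352
k: 28·(-22) - (-24)·(-6) = -616 - 144 = -760
a × b = (404, -352, -760)
|a × b| = √(404² + (-352)² + (-760)²) = √864720 ≈ 929.9032

929.903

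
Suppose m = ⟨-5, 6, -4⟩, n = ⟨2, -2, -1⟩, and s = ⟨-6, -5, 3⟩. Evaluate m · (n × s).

143

n × s:
i: (-2)·3 - (-1)·(-5) = -6 - 5 = -11
j: (-1)·(-6) - 2·3 = 6 - 6 = 0
k: 2·(-5) - (-2)·(-6) = -10 - 12 = -22
n × s = (-11, 0, -22)
m · (n × s) = (-5)·(-11) + 6·0 + (-4)·(-22) = 55 + 0 + 88 = 143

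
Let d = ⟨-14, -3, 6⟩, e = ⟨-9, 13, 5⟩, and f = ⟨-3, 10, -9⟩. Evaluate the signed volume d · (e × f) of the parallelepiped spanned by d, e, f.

e × f:
i: 13·(-9) - 5·10 = -117 - 50 = -167
j: 5·(-3) - (-9)·(-9) = -15 - 81 = -96
k: (-9)·10 - 13·(-3) = -90 - (-39) = -51
e × f = (-167, -96, -51)
d · (e × f) = (-14)·(-167) + (-3)·(-96) + 6·(-51) = 2338 + 288 - 306 = 2320

2320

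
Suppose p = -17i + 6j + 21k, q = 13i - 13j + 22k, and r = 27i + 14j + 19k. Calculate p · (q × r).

22710

q × r:
i: (-13)·19 - 22·14 = -247 - 308 = -555
j: 22·27 - 13·19 = 594 - 247 = 347
k: 13·14 - (-13)·27 = 182 - (-351) = 533
q × r = (-555, 347, 533)
p · (q × r) = (-17)·(-555) + 6·347 + 21·533 = 9435 + 2082 + 11193 = 22710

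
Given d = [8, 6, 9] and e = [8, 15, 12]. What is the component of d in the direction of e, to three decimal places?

12.591

d · e = 8·8 + 6·15 + 9·12 = 64 + 90 + 108 = 262
|e| = √(64 + 225 + 144) = √433 ≈ 20.8087
comp_e d = 262 / √433 ≈ 12.591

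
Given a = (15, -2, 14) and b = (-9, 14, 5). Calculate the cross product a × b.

i: (-2)·5 - 14·14 = -10 - 196 = -206
j: 14·(-9) - 15·5 = -126 - 75 = -201
k: 15·14 - (-2)·(-9) = 210 - 18 = 192
a × b = (-206, -201, 192)

(-206, -201, 192)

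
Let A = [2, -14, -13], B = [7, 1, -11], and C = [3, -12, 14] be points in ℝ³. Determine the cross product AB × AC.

AB = (5, 15, 2)
AC = (1, 2, 27)
i: 15·27 - 2·2 = 405 - 4 = 401
j: 2·1 - 5·27 = 2 - 135 = -133
k: 5·2 - 15·1 = 10 - 15 = -5
AB × AC = (401, -133, -5)

(401, -133, -5)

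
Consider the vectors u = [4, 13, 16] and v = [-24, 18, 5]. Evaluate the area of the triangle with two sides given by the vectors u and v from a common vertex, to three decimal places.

300.167

i: 13·5 - 16·18 = 65 - 288 = -223
j: 16·(-24) - 4·5 = -384 - 20 = -404
k: 4·18 - 13·(-24) = 72 - (-312) = 384
u × v = (-223, -404, 384)
|u × v| = √((-223)² + (-404)² + 384²) = √360401 ≈ 600.3341
area = ½ · 600.3341 ≈ 300.167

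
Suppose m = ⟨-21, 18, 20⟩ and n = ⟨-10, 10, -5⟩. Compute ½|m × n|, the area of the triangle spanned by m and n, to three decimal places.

i: 18·(-5) - 20·10 = -90 - 200 = -290
j: 20·(-10) - (-21)·(-5) = -200 - 105 = -305
k: (-21)·10 - 18·(-10) = -210 - (-180) = -30
m × n = (-290, -305, -30)
|m × n| = √((-290)² + (-305)² + (-30)²) = √178025 ≈ 421.9301
area = ½ · 421.9301 ≈ 210.965

210.965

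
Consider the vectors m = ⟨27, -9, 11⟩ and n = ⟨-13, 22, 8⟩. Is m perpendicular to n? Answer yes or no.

no

m · n = 27·(-13) + (-9)·22 + 11·8 = -351 - 198 + 88 = -461
Nonzero, so the vectors are not orthogonal.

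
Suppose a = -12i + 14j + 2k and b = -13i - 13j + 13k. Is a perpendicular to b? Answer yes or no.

yes

a · b = (-12)·(-13) + 14·(-13) + 2·13 = 156 - 182 + 26 = 0
Zero, so the vectors are orthogonal.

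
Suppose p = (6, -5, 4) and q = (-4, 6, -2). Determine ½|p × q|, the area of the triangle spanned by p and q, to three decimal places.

i: (-5)·(-2) - 4·6 = 10 - 24 = -14
j: 4·(-4) - 6·(-2) = -16 - (-12) = -4
k: 6·6 - (-5)·(-4) = 36 - 20 = 16
p × q = (-14, -4, 16)
|p × q| = √((-14)² + (-4)² + 16²) = √468 ≈ 21.6333
area = ½ · 21.6333 ≈ 10.817

10.817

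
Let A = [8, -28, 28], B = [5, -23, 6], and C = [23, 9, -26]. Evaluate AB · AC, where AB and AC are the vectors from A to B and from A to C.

AB = B − A = (-3, 5, -22)
AC = C − A = (15, 37, -54)
AB · AC = (-3)·15 + 5·37 + (-22)·(-54) = -45 + 185 + 1188 = 1328

1328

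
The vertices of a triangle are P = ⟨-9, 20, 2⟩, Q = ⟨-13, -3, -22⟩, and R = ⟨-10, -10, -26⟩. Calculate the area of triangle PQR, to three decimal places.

75.712

PQ = (-4, -23, -24),  PR = (-1, -30, -28)
i: (-23)·(-28) - (-24)·(-30) = 644 - 720 = -76
j: (-24)·(-1) - (-4)·(-28) = 24 - 112 = -88
k: (-4)·(-30) - (-23)·(-1) = 120 - 23 = 97
PQ × PR = (-76, -88, 97)
|PQ × PR| = √22929 ≈ 151.4232
area = ½ · 151.4232 ≈ 75.712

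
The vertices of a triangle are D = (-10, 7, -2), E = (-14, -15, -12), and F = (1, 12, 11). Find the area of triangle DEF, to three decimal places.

164.578

DE = (-4, -22, -10),  DF = (11, 5, 13)
i: (-22)·13 - (-10)·5 = -286 - (-50) = -236
j: (-10)·11 - (-4)·13 = -110 - (-52) = -58
k: (-4)·5 - (-22)·11 = -20 - (-242) = 222
DE × DF = (-236, -58, 222)
|DE × DF| = √108344 ≈ 329.1565
area = ½ · 329.1565 ≈ 164.578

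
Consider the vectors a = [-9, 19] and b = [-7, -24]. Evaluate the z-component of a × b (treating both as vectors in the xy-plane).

349

(-9)·(-24) - 19·(-7) = 216 - (-133) = 349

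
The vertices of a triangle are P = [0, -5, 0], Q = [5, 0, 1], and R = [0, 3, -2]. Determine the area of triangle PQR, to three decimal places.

PQ = (5, 5, 1),  PR = (0, 8, -2)
i: 5·(-2) - 1·8 = -10 - 8 = -18
j: 1·0 - 5·(-2) = 0 - (-10) = 10
k: 5·8 - 5·0 = 40 - 0 = 40
PQ × PR = (-18, 10, 40)
|PQ × PR| = √2024 ≈ 44.9889
area = ½ · 44.9889 ≈ 22.494

22.494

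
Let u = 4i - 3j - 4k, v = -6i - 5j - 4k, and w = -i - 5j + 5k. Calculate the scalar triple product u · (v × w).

-382

v × w:
i: (-5)·5 - (-4)·(-5) = -25 - 20 = -45
j: (-4)·(-1) - (-6)·5 = 4 - (-30) = 34
k: (-6)·(-5) - (-5)·(-1) = 30 - 5 = 25
v × w = (-45, 34, 25)
u · (v × w) = 4·(-45) + (-3)·34 + (-4)·25 = -180 - 102 - 100 = -382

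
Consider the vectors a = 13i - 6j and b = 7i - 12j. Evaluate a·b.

163

a · b = 13·7 + (-6)·(-12) = 91 + 72 = 163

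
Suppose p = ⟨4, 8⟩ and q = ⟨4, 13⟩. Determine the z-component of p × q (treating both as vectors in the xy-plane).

4·13 - 8·4 = 52 - 32 = 20

20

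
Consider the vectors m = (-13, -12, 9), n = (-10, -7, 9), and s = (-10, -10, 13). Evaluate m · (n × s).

n × s:
i: (-7)·13 - 9·(-10) = -91 - (-90) = -1
j: 9·(-10) - (-10)·13 = -90 - (-130) = 40
k: (-10)·(-10) - (-7)·(-10) = 100 - 70 = 30
n × s = (-1, 40, 30)
m · (n × s) = (-13)·(-1) + (-12)·40 + 9·30 = 13 - 480 + 270 = -197

-197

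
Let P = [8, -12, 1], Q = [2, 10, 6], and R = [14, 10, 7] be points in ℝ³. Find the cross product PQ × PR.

PQ = (-6, 22, 5)
PR = (6, 22, 6)
i: 22·6 - 5·22 = 132 - 110 = 22
j: 5·6 - (-6)·6 = 30 - (-36) = 66
k: (-6)·22 - 22·6 = -132 - 132 = -264
PQ × PR = (22, 66, -264)

(22, 66, -264)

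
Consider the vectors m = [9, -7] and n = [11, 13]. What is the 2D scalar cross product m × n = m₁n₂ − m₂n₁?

9·13 - (-7)·11 = 117 - (-77) = 194

194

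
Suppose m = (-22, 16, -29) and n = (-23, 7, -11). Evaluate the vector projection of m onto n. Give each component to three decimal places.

(-30.831, 9.383, -14.745)

m · n = (-22)·(-23) + 16·7 + (-29)·(-11) = 506 + 112 + 319 = 937
|n|² = 529 + 49 + 121 = 699
proj_n m = (937/699) · (-23, 7, -11) ≈ (-30.831, 9.383, -14.745)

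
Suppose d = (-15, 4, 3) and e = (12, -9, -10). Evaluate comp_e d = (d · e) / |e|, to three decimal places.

-13.646

d · e = (-15)·12 + 4·(-9) + 3·(-10) = -180 - 36 - 30 = -246
|e| = √(144 + 81 + 100) = √325 ≈ 18.0278
comp_e d = -246 / √325 ≈ -13.646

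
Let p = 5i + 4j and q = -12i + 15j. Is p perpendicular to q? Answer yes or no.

yes

p · q = 5·(-12) + 4·15 = -60 + 60 = 0
Zero, so the vectors are orthogonal.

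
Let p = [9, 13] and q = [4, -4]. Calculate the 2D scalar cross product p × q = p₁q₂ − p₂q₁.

-88

9·(-4) - 13·4 = -36 - 52 = -88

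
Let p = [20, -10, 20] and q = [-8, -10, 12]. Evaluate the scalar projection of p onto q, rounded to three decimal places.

10.256

p · q = 20·(-8) + (-10)·(-10) + 20·12 = -160 + 100 + 240 = 180
|q| = √(64 + 100 + 144) = √308 ≈ 17.5499
comp_q p = 180 / √308 ≈ 10.256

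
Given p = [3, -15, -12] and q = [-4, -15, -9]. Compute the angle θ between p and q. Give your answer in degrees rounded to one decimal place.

23.1

p · q = 3·(-4) + (-15)·(-15) + (-12)·(-9) = -12 + 225 + 108 = 321
|p|² = 9 + 225 + 144 = 378,  |p| = √378 ≈ 19.442222
|q|² = 16 + 225 + 81 = 322,  |q| = √322 ≈ 17.944358
cos θ = 321 / (19.442222 · 17.944358) ≈ 0.92009
θ = arccos(0.92009) ≈ 23.1°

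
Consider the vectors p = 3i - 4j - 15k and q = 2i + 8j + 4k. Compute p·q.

-86

p · q = 3·2 + (-4)·8 + (-15)·4 = 6 - 32 - 60 = -86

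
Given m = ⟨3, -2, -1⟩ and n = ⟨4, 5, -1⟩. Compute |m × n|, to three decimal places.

i: (-2)·(-1) - (-1)·5 = 2 - (-5) = 7
j: (-1)·4 - 3·(-1) = -4 - (-3) = -1
k: 3·5 - (-2)·4 = 15 - (-8) = 23
m × n = (7, -1, 23)
|m × n| = √(7² + (-1)² + 23²) = √579 ≈ 24.0624

24.062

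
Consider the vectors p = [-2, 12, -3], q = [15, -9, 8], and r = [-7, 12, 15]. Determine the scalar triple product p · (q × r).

q × r:
i: (-9)·15 - 8·12 = -135 - 96 = -231
j: 8·(-7) - 15·15 = -56 - 225 = -281
k: 15·12 - (-9)·(-7) = 180 - 63 = 117
q × r = (-231, -281, 117)
p · (q × r) = (-2)·(-231) + 12·(-281) + (-3)·117 = 462 - 3372 - 351 = -3261

-3261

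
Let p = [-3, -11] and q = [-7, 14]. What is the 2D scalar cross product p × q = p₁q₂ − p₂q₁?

-119

(-3)·14 - (-11)·(-7) = -42 - 77 = -119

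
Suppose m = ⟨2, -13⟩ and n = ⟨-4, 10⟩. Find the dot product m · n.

-138

m · n = 2·(-4) + (-13)·10 = -8 - 130 = -138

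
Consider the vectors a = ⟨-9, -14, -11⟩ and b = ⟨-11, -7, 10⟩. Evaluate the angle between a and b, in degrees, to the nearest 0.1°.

74.6

a · b = (-9)·(-11) + (-14)·(-7) + (-11)·10 = 99 + 98 - 110 = 87
|a|² = 81 + 196 + 121 = 398,  |a| = √398 ≈ 19.949937
|b|² = 121 + 49 + 100 = 270,  |b| = √270 ≈ 16.431677
cos θ = 87 / (19.949937 · 16.431677) ≈ 0.26540
θ = arccos(0.26540) ≈ 74.6°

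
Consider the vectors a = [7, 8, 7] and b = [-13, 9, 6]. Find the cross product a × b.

i: 8·6 - 7·9 = 48 - 63 = -15
j: 7·(-13) - 7·6 = -91 - 42 = -133
k: 7·9 - 8·(-13) = 63 - (-104) = 167
a × b = (-15, -133, 167)

(-15, -133, 167)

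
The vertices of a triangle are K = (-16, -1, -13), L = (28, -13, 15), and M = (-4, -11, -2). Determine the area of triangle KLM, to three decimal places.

181.262

KL = (44, -12, 28),  KM = (12, -10, 11)
i: (-12)·11 - 28·(-10) = -132 - (-280) = 148
j: 28·12 - 44·11 = 336 - 484 = -148
k: 44·(-10) - (-12)·12 = -440 - (-144) = -296
KL × KM = (148, -148, -296)
|KL × KM| = √131424 ≈ 362.5245
area = ½ · 362.5245 ≈ 181.262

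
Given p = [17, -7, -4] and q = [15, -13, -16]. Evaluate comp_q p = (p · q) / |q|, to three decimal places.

16.082

p · q = 17·15 + (-7)·(-13) + (-4)·(-16) = 255 + 91 + 64 = 410
|q| = √(225 + 169 + 256) = √650 ≈ 25.4951
comp_q p = 410 / √650 ≈ 16.082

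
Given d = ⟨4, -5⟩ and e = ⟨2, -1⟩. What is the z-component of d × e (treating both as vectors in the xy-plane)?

4·(-1) - (-5)·2 = -4 - (-10) = 6

6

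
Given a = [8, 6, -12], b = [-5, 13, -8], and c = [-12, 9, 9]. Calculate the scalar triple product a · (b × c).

1026

b × c:
i: 13·9 - (-8)·9 = 117 - (-72) = 189
j: (-8)·(-12) - (-5)·9 = 96 - (-45) = 141
k: (-5)·9 - 13·(-12) = -45 - (-156) = 111
b × c = (189, 141, 111)
a · (b × c) = 8·189 + 6·141 + (-12)·111 = 1512 + 846 - 1332 = 1026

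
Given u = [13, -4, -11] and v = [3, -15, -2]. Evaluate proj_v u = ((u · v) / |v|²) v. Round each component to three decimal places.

(1.525, -7.626, -1.017)

u · v = 13·3 + (-4)·(-15) + (-11)·(-2) = 39 + 60 + 22 = 121
|v|² = 9 + 225 + 4 = 238
proj_v u = (121/238) · (3, -15, -2) ≈ (1.525, -7.626, -1.017)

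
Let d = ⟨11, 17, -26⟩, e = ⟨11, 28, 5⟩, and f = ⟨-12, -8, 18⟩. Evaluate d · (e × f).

e × f:
i: 28·18 - 5·(-8) = 504 - (-40) = 544
j: 5·(-12) - 11·18 = -60 - 198 = -258
k: 11·(-8) - 28·(-12) = -88 - (-336) = 248
e × f = (544, -258, 248)
d · (e × f) = 11·544 + 17·(-258) + (-26)·248 = 5984 - 4386 - 6448 = -4850

-4850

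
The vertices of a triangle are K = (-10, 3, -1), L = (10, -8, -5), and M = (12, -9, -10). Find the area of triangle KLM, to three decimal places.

KL = (20, -11, -4),  KM = (22, -12, -9)
i: (-11)·(-9) - (-4)·(-12) = 99 - 48 = 51
j: (-4)·22 - 20·(-9) = -88 - (-180) = 92
k: 20·(-12) - (-11)·22 = -240 - (-242) = 2
KL × KM = (51, 92, 2)
|KL × KM| = √11069 ≈ 105.2093
area = ½ · 105.2093 ≈ 52.605

52.605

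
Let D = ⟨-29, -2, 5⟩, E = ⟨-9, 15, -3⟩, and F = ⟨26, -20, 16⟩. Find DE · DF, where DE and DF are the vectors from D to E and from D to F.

DE = E − D = (20, 17, -8)
DF = F − D = (55, -18, 11)
DE · DF = 20·55 + 17·(-18) + (-8)·11 = 1100 - 306 - 88 = 706

706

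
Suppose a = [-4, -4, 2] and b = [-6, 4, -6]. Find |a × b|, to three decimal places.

56.143

i: (-4)·(-6) - 2·4 = 24 - 8 = 16
j: 2·(-6) - (-4)·(-6) = -12 - 24 = -36
k: (-4)·4 - (-4)·(-6) = -16 - 24 = -40
a × b = (16, -36, -40)
|a × b| = √(16² + (-36)² + (-40)²) = √3152 ≈ 56.1427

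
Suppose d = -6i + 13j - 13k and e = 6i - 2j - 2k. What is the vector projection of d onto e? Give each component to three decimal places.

(-4.909, 1.636, 1.636)

d · e = (-6)·6 + 13·(-2) + (-13)·(-2) = -36 - 26 + 26 = -36
|e|² = 36 + 4 + 4 = 44
proj_e d = (-36/44) · (6, -2, -2) ≈ (-4.909, 1.636, 1.636)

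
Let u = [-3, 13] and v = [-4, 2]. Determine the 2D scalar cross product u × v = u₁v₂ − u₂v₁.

46

(-3)·2 - 13·(-4) = -6 - (-52) = 46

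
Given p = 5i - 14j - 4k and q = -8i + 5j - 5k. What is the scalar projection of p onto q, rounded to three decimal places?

p · q = 5·(-8) + (-14)·5 + (-4)·(-5) = -40 - 70 + 20 = -90
|q| = √(64 + 25 + 25) = √114 ≈ 10.6771
comp_q p = -90 / √114 ≈ -8.429

-8.429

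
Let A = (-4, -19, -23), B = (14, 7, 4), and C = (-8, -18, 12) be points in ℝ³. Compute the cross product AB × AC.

(883, -738, 122)

AB = (18, 26, 27)
AC = (-4, 1, 35)
i: 26·35 - 27·1 = 910 - 27 = 883
j: 27·(-4) - 18·35 = -108 - 630 = -738
k: 18·1 - 26·(-4) = 18 - (-104) = 122
AB × AC = (883, -738, 122)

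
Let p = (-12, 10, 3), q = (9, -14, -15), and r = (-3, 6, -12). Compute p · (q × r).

-1530

q × r:
i: (-14)·(-12) - (-15)·6 = 168 - (-90) = 258
j: (-15)·(-3) - 9·(-12) = 45 - (-108) = 153
k: 9·6 - (-14)·(-3) = 54 - 42 = 12
q × r = (258, 153, 12)
p · (q × r) = (-12)·258 + 10·153 + 3·12 = -3096 + 1530 + 36 = -1530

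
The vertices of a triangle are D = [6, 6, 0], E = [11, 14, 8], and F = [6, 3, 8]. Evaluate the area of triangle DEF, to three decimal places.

DE = (5, 8, 8),  DF = (0, -3, 8)
i: 8·8 - 8·(-3) = 64 - (-24) = 88
j: 8·0 - 5·8 = 0 - 40 = -40
k: 5·(-3) - 8·0 = -15 - 0 = -15
DE × DF = (88, -40, -15)
|DE × DF| = √9569 ≈ 97.8213
area = ½ · 97.8213 ≈ 48.911

48.911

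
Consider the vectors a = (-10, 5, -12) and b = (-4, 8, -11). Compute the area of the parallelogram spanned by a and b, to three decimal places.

i: 5·(-11) - (-12)·8 = -55 - (-96) = 41
j: (-12)·(-4) - (-10)·(-11) = 48 - 110 = -62
k: (-10)·8 - 5·(-4) = -80 - (-20) = -60
a × b = (41, -62, -60)
|a × b| = √(41² + (-62)² + (-60)²) = √9125 ≈ 95.5249

95.525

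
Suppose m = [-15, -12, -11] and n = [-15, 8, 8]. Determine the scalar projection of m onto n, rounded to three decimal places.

2.182

m · n = (-15)·(-15) + (-12)·8 + (-11)·8 = 225 - 96 - 88 = 41
|n| = √(225 + 64 + 64) = √353 ≈ 18.7883
comp_n m = 41 / √353 ≈ 2.182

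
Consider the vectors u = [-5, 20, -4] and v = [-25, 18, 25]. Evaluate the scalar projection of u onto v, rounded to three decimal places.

u · v = (-5)·(-25) + 20·18 + (-4)·25 = 125 + 360 - 100 = 385
|v| = √(625 + 324 + 625) = √1574 ≈ 39.6737
comp_v u = 385 / √1574 ≈ 9.704

9.704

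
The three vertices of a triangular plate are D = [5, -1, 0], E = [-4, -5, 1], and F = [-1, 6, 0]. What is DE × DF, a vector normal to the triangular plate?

DE = (-9, -4, 1)
DF = (-6, 7, 0)
i: (-4)·0 - 1·7 = 0 - 7 = -7
j: 1·(-6) - (-9)·0 = -6 - 0 = -6
k: (-9)·7 - (-4)·(-6) = -63 - 24 = -87
DE × DF = (-7, -6, -87)

(-7, -6, -87)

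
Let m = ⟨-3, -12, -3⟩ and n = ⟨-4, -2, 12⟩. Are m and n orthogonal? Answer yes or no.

m · n = (-3)·(-4) + (-12)·(-2) + (-3)·12 = 12 + 24 - 36 = 0
Zero, so the vectors are orthogonal.

yes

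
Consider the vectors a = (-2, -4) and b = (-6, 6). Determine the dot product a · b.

a · b = (-2)·(-6) + (-4)·6 = 12 - 24 = -12

-12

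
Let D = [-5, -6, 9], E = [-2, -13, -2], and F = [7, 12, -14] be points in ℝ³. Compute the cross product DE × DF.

DE = (3, -7, -11)
DF = (12, 18, -23)
i: (-7)·(-23) - (-11)·18 = 161 - (-198) = 359
j: (-11)·12 - 3·(-23) = -132 - (-69) = -63
k: 3·18 - (-7)·12 = 54 - (-84) = 138
DE × DF = (359, -63, 138)

(359, -63, 138)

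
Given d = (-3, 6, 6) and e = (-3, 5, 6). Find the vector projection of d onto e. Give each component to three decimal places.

d · e = (-3)·(-3) + 6·5 + 6·6 = 9 + 30 + 36 = 75
|e|² = 9 + 25 + 36 = 70
proj_e d = (75/70) · (-3, 5, 6) ≈ (-3.214, 5.357, 6.429)

(-3.214, 5.357, 6.429)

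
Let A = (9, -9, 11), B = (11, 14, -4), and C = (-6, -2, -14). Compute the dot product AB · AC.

506

AB = B − A = (2, 23, -15)
AC = C − A = (-15, 7, -25)
AB · AC = 2·(-15) + 23·7 + (-15)·(-25) = -30 + 161 + 375 = 506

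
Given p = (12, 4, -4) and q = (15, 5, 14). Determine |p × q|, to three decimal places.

i: 4·14 - (-4)·5 = 56 - (-20) = 76
j: (-4)·15 - 12·14 = -60 - 168 = -228
k: 12·5 - 4·15 = 60 - 60 = 0
p × q = (76, -228, 0)
|p × q| = √(76² + (-228)² + 0²) = √57760 ≈ 240.3331

240.333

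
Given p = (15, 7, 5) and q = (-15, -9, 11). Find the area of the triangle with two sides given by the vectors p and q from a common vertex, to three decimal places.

135.447

i: 7·11 - 5·(-9) = 77 - (-45) = 122
j: 5·(-15) - 15·11 = -75 - 165 = -240
k: 15·(-9) - 7·(-15) = -135 - (-105) = -30
p × q = (122, -240, -30)
|p × q| = √(122² + (-240)² + (-30)²) = √73384 ≈ 270.8948
area = ½ · 270.8948 ≈ 135.447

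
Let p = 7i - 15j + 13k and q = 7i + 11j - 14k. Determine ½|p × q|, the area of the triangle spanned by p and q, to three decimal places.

135.401

i: (-15)·(-14) - 13·11 = 210 - 143 = 67
j: 13·7 - 7·(-14) = 91 - (-98) = 189
k: 7·11 - (-15)·7 = 77 - (-105) = 182
p × q = (67, 189, 182)
|p × q| = √(67² + 189² + 182²) = √73334 ≈ 270.8025
area = ½ · 270.8025 ≈ 135.401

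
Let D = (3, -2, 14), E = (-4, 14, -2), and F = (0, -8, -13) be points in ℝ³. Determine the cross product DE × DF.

DE = (-7, 16, -16)
DF = (-3, -6, -27)
i: 16·(-27) - (-16)·(-6) = -432 - 96 = -528
j: (-16)·(-3) - (-7)·(-27) = 48 - 189 = -141
k: (-7)·(-6) - 16·(-3) = 42 - (-48) = 90
DE × DF = (-528, -141, 90)

(-528, -141, 90)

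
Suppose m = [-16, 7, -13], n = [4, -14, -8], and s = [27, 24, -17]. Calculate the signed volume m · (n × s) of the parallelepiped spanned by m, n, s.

-14078

n × s:
i: (-14)·(-17) - (-8)·24 = 238 - (-192) = 430
j: (-8)·27 - 4·(-17) = -216 - (-68) = -148
k: 4·24 - (-14)·27 = 96 - (-378) = 474
n × s = (430, -148, 474)
m · (n × s) = (-16)·430 + 7·(-148) + (-13)·474 = -6880 - 1036 - 6162 = -14078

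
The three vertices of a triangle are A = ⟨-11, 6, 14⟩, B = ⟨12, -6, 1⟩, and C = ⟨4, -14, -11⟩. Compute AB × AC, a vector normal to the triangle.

AB = (23, -12, -13)
AC = (15, -20, -25)
i: (-12)·(-25) - (-13)·(-20) = 300 - 260 = 40
j: (-13)·15 - 23·(-25) = -195 - (-575) = 380
k: 23·(-20) - (-12)·15 = -460 - (-180) = -280
AB × AC = (40, 380, -280)

(40, 380, -280)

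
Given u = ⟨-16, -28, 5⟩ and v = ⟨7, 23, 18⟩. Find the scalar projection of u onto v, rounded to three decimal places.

u · v = (-16)·7 + (-28)·23 + 5·18 = -112 - 644 + 90 = -666
|v| = √(49 + 529 + 324) = √902 ≈ 30.0333
comp_v u = -666 / √902 ≈ -22.175

-22.175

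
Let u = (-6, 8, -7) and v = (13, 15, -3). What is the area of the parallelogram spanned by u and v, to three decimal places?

236.808

i: 8·(-3) - (-7)·15 = -24 - (-105) = 81
j: (-7)·13 - (-6)·(-3) = -91 - 18 = -109
k: (-6)·15 - 8·13 = -90 - 104 = -194
u × v = (81, -109, -194)
|u × v| = √(81² + (-109)² + (-194)²) = √56078 ≈ 236.8079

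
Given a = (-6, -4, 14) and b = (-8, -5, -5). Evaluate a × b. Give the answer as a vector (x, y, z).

(90, -142, -2)

i: (-4)·(-5) - 14·(-5) = 20 - (-70) = 90
j: 14·(-8) - (-6)·(-5) = -112 - 30 = -142
k: (-6)·(-5) - (-4)·(-8) = 30 - 32 = -2
a × b = (90, -142, -2)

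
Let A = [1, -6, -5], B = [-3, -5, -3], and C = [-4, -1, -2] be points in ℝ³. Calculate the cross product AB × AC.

AB = (-4, 1, 2)
AC = (-5, 5, 3)
i: 1·3 - 2·5 = 3 - 10 = -7
j: 2·(-5) - (-4)·3 = -10 - (-12) = 2
k: (-4)·5 - 1·(-5) = -20 - (-5) = -15
AB × AC = (-7, 2, -15)

(-7, 2, -15)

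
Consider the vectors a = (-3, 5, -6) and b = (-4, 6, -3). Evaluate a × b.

(21, 15, 2)

i: 5·(-3) - (-6)·6 = -15 - (-36) = 21
j: (-6)·(-4) - (-3)·(-3) = 24 - 9 = 15
k: (-3)·6 - 5·(-4) = -18 - (-20) = 2
a × b = (21, 15, 2)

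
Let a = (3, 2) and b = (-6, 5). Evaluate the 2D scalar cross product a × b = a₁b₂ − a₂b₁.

27

3·5 - 2·(-6) = 15 - (-12) = 27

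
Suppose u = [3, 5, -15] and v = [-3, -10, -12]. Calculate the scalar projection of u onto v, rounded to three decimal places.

7.607

u · v = 3·(-3) + 5·(-10) + (-15)·(-12) = -9 - 50 + 180 = 121
|v| = √(9 + 100 + 144) = √253 ≈ 15.9060
comp_v u = 121 / √253 ≈ 7.607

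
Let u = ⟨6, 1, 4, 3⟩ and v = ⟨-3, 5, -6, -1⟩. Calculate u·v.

-40

u · v = 6·(-3) + 1·5 + 4·(-6) + 3·(-1) = -18 + 5 - 24 - 3 = -40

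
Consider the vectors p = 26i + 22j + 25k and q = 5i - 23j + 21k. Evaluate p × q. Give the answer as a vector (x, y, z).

i: 22·21 - 25·(-23) = 462 - (-575) = 1037
j: 25·5 - 26·21 = 125 - 546 = -421
k: 26·(-23) - 22·5 = -598 - 110 = -708
p × q = (1037, -421, -708)

(1037, -421, -708)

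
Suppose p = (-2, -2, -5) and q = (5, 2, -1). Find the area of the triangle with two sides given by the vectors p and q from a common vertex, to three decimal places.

i: (-2)·(-1) - (-5)·2 = 2 - (-10) = 12
j: (-5)·5 - (-2)·(-1) = -25 - 2 = -27
k: (-2)·2 - (-2)·5 = -4 - (-10) = 6
p × q = (12, -27, 6)
|p × q| = √(12² + (-27)² + 6²) = √909 ≈ 30.1496
area = ½ · 30.1496 ≈ 15.075

15.075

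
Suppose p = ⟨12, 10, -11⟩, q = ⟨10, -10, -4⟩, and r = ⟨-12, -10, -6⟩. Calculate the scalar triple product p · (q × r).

q × r:
i: (-10)·(-6) - (-4)·(-10) = 60 - 40 = 20
j: (-4)·(-12) - 10·(-6) = 48 - (-60) = 108
k: 10·(-10) - (-10)·(-12) = -100 - 120 = -220
q × r = (20, 108, -220)
p · (q × r) = 12·20 + 10·108 + (-11)·(-220) = 240 + 1080 + 2420 = 3740

3740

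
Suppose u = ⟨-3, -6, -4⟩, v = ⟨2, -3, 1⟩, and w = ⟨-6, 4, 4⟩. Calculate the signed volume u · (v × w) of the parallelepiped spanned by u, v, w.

172

v × w:
i: (-3)·4 - 1·4 = -12 - 4 = -16
j: 1·(-6) - 2·4 = -6 - 8 = -14
k: 2·4 - (-3)·(-6) = 8 - 18 = -10
v × w = (-16, -14, -10)
u · (v × w) = (-3)·(-16) + (-6)·(-14) + (-4)·(-10) = 48 + 84 + 40 = 172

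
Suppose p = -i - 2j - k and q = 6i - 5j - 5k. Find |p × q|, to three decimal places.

i: (-2)·(-5) - (-1)·(-5) = 10 - 5 = 5
j: (-1)·6 - (-1)·(-5) = -6 - 5 = -11
k: (-1)·(-5) - (-2)·6 = 5 - (-12) = 17
p × q = (5, -11, 17)
|p × q| = √(5² + (-11)² + 17²) = √435 ≈ 20.8567

20.857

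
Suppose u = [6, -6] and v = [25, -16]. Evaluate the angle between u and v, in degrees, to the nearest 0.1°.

12.4

u · v = 6·25 + (-6)·(-16) = 150 + 96 = 246
|u|² = 36 + 36 = 72,  |u| = √72 ≈ 8.485281
|v|² = 625 + 256 = 881,  |v| = √881 ≈ 29.681644
cos θ = 246 / (8.485281 · 29.681644) ≈ 0.97674
θ = arccos(0.97674) ≈ 12.4°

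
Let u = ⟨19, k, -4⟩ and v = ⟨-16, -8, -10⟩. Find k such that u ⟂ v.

u · v = 19·(-16) + k·(-8) + (-4)·(-10) = -264 - 8k
Set equal to 0: -8k = 264, so k = -33.

-33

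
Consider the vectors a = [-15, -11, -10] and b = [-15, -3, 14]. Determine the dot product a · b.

a · b = (-15)·(-15) + (-11)·(-3) + (-10)·14 = 225 + 33 - 140 = 118

118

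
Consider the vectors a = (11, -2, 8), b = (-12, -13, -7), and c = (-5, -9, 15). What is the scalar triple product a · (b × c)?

-2924

b × c:
i: (-13)·15 - (-7)·(-9) = -195 - 63 = -258
j: (-7)·(-5) - (-12)·15 = 35 - (-180) = 215
k: (-12)·(-9) - (-13)·(-5) = 108 - 65 = 43
b × c = (-258, 215, 43)
a · (b × c) = 11·(-258) + (-2)·215 + 8·43 = -2838 - 430 + 344 = -2924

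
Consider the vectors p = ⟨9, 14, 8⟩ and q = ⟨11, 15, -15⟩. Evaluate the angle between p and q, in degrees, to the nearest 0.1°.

p · q = 9·11 + 14·15 + 8·(-15) = 99 + 210 - 120 = 189
|p|² = 81 + 196 + 64 = 341,  |p| = √341 ≈ 18.466185
|q|² = 121 + 225 + 225 = 571,  |q| = √571 ≈ 23.895606
cos θ = 189 / (18.466185 · 23.895606) ≈ 0.42832
θ = arccos(0.42832) ≈ 64.6°

64.6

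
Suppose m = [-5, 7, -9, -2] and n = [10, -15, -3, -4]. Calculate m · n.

m · n = (-5)·10 + 7·(-15) + (-9)·(-3) + (-2)·(-4) = -50 - 105 + 27 + 8 = -120

-120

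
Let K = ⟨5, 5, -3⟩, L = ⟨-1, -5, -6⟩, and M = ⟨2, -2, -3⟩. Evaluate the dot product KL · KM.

88

KL = L − K = (-6, -10, -3)
KM = M − K = (-3, -7, 0)
KL · KM = (-6)·(-3) + (-10)·(-7) + (-3)·0 = 18 + 70 + 0 = 88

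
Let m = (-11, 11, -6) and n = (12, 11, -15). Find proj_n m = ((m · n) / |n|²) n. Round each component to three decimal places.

m · n = (-11)·12 + 11·11 + (-6)·(-15) = -132 + 121 + 90 = 79
|n|² = 144 + 121 + 225 = 490
proj_n m = (79/490) · (12, 11, -15) ≈ (1.935, 1.773, -2.418)

(1.935, 1.773, -2.418)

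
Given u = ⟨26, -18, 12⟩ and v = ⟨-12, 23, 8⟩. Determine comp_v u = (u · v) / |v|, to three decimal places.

u · v = 26·(-12) + (-18)·23 + 12·8 = -312 - 414 + 96 = -630
|v| = √(144 + 529 + 64) = √737 ≈ 27.1477
comp_v u = -630 / √737 ≈ -23.206

-23.206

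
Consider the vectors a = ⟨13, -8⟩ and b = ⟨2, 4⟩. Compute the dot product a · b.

-6

a · b = 13·2 + (-8)·4 = 26 - 32 = -6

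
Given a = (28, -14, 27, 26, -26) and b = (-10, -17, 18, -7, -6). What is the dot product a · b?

418

a · b = 28·(-10) + (-14)·(-17) + 27·18 + 26·(-7) + (-26)·(-6) = -280 + 238 + 486 - 182 + 156 = 418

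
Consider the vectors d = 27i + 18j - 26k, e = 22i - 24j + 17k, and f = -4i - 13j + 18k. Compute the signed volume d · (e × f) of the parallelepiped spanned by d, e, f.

e × f:
i: (-24)·18 - 17·(-13) = -432 - (-221) = -211
j: 17·(-4) - 22·18 = -68 - 396 = -464
k: 22·(-13) - (-24)·(-4) = -286 - 96 = -382
e × f = (-211, -464, -382)
d · (e × f) = 27·(-211) + 18·(-464) + (-26)·(-382) = -5697 - 8352 + 9932 = -4117

-4117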